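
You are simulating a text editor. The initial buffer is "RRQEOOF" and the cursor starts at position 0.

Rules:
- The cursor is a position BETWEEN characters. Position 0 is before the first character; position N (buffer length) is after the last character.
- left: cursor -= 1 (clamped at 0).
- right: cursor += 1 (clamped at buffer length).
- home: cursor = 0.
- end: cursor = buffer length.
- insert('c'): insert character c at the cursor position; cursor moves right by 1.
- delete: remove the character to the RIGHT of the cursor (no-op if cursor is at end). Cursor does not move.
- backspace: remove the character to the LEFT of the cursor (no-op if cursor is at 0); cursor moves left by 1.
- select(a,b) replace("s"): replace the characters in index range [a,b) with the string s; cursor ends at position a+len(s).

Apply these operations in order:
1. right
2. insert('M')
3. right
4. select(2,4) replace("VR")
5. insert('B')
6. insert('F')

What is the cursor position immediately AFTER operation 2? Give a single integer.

Answer: 2

Derivation:
After op 1 (right): buf='RRQEOOF' cursor=1
After op 2 (insert('M')): buf='RMRQEOOF' cursor=2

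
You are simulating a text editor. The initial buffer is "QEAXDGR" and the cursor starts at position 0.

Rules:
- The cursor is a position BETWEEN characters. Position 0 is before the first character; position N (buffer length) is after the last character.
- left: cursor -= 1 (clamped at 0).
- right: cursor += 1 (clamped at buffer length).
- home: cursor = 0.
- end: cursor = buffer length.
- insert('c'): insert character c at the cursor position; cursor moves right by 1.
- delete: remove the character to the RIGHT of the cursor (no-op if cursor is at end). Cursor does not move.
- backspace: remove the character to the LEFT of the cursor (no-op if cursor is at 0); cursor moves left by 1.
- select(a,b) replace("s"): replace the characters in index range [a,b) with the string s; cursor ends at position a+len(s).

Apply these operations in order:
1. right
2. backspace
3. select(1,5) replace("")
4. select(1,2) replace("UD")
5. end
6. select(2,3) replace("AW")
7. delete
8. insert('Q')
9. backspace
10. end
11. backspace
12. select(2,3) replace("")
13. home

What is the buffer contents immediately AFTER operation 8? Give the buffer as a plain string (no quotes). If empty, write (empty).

Answer: EUAWQ

Derivation:
After op 1 (right): buf='QEAXDGR' cursor=1
After op 2 (backspace): buf='EAXDGR' cursor=0
After op 3 (select(1,5) replace("")): buf='ER' cursor=1
After op 4 (select(1,2) replace("UD")): buf='EUD' cursor=3
After op 5 (end): buf='EUD' cursor=3
After op 6 (select(2,3) replace("AW")): buf='EUAW' cursor=4
After op 7 (delete): buf='EUAW' cursor=4
After op 8 (insert('Q')): buf='EUAWQ' cursor=5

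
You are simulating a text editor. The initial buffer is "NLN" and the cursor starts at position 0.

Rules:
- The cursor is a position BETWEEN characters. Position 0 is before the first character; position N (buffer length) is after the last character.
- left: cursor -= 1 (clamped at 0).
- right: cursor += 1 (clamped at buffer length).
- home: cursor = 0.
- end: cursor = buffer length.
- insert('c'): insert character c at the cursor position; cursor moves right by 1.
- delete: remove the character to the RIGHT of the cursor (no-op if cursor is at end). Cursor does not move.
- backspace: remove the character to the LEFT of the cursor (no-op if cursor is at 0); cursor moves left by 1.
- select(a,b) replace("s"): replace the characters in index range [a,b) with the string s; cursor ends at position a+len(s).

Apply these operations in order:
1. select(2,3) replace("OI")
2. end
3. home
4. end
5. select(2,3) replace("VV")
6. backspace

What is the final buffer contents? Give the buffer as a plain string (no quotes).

Answer: NLVI

Derivation:
After op 1 (select(2,3) replace("OI")): buf='NLOI' cursor=4
After op 2 (end): buf='NLOI' cursor=4
After op 3 (home): buf='NLOI' cursor=0
After op 4 (end): buf='NLOI' cursor=4
After op 5 (select(2,3) replace("VV")): buf='NLVVI' cursor=4
After op 6 (backspace): buf='NLVI' cursor=3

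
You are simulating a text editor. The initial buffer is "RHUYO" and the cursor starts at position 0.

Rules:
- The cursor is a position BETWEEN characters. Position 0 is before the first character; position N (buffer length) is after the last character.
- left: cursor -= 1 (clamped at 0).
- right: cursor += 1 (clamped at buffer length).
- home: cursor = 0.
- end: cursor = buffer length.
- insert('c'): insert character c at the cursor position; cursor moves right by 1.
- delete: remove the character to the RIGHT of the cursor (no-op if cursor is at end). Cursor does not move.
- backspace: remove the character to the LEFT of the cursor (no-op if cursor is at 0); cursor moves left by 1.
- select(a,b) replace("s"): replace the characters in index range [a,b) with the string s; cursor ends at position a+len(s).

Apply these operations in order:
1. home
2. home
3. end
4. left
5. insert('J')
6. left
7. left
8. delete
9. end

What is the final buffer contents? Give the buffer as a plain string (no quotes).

After op 1 (home): buf='RHUYO' cursor=0
After op 2 (home): buf='RHUYO' cursor=0
After op 3 (end): buf='RHUYO' cursor=5
After op 4 (left): buf='RHUYO' cursor=4
After op 5 (insert('J')): buf='RHUYJO' cursor=5
After op 6 (left): buf='RHUYJO' cursor=4
After op 7 (left): buf='RHUYJO' cursor=3
After op 8 (delete): buf='RHUJO' cursor=3
After op 9 (end): buf='RHUJO' cursor=5

Answer: RHUJO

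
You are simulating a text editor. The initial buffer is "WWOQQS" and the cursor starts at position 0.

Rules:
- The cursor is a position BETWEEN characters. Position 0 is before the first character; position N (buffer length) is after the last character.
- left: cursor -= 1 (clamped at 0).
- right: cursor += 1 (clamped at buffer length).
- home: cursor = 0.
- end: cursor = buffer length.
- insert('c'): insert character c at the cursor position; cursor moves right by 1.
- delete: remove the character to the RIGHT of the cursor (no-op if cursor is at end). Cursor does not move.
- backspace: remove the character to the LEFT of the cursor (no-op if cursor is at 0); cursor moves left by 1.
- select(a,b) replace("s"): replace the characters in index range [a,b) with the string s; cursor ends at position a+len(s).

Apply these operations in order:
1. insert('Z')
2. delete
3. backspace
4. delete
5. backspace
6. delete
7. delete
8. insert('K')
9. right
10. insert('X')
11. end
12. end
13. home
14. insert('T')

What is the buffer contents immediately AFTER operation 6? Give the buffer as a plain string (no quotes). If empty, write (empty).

After op 1 (insert('Z')): buf='ZWWOQQS' cursor=1
After op 2 (delete): buf='ZWOQQS' cursor=1
After op 3 (backspace): buf='WOQQS' cursor=0
After op 4 (delete): buf='OQQS' cursor=0
After op 5 (backspace): buf='OQQS' cursor=0
After op 6 (delete): buf='QQS' cursor=0

Answer: QQS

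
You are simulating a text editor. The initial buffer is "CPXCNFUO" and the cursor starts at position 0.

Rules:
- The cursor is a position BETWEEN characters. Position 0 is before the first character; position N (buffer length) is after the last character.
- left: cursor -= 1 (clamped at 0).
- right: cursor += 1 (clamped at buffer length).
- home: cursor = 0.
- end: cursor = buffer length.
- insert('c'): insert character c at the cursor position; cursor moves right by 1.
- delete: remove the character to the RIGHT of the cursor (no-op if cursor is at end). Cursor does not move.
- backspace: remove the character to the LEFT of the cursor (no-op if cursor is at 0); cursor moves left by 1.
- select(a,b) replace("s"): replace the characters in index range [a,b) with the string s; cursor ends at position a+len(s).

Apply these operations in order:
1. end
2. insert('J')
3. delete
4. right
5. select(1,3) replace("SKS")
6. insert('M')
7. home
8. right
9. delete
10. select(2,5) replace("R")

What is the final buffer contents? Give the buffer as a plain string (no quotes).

Answer: CKRNFUOJ

Derivation:
After op 1 (end): buf='CPXCNFUO' cursor=8
After op 2 (insert('J')): buf='CPXCNFUOJ' cursor=9
After op 3 (delete): buf='CPXCNFUOJ' cursor=9
After op 4 (right): buf='CPXCNFUOJ' cursor=9
After op 5 (select(1,3) replace("SKS")): buf='CSKSCNFUOJ' cursor=4
After op 6 (insert('M')): buf='CSKSMCNFUOJ' cursor=5
After op 7 (home): buf='CSKSMCNFUOJ' cursor=0
After op 8 (right): buf='CSKSMCNFUOJ' cursor=1
After op 9 (delete): buf='CKSMCNFUOJ' cursor=1
After op 10 (select(2,5) replace("R")): buf='CKRNFUOJ' cursor=3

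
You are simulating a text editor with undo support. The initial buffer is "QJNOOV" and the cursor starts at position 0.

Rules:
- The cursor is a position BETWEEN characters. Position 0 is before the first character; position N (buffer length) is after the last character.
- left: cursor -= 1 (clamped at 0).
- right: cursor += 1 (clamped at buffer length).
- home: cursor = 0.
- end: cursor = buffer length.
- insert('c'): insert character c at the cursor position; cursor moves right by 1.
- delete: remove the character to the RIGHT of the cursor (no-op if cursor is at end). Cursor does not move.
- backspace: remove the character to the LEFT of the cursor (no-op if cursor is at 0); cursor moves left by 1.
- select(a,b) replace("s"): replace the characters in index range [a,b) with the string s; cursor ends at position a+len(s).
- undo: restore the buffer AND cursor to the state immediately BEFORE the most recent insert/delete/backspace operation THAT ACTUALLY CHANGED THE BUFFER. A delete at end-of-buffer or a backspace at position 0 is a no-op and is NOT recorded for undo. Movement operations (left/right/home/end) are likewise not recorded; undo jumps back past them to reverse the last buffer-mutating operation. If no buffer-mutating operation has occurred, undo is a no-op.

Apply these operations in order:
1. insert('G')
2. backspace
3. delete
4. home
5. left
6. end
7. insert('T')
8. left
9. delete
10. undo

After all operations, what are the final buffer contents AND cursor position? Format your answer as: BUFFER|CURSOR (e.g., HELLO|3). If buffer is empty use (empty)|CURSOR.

After op 1 (insert('G')): buf='GQJNOOV' cursor=1
After op 2 (backspace): buf='QJNOOV' cursor=0
After op 3 (delete): buf='JNOOV' cursor=0
After op 4 (home): buf='JNOOV' cursor=0
After op 5 (left): buf='JNOOV' cursor=0
After op 6 (end): buf='JNOOV' cursor=5
After op 7 (insert('T')): buf='JNOOVT' cursor=6
After op 8 (left): buf='JNOOVT' cursor=5
After op 9 (delete): buf='JNOOV' cursor=5
After op 10 (undo): buf='JNOOVT' cursor=5

Answer: JNOOVT|5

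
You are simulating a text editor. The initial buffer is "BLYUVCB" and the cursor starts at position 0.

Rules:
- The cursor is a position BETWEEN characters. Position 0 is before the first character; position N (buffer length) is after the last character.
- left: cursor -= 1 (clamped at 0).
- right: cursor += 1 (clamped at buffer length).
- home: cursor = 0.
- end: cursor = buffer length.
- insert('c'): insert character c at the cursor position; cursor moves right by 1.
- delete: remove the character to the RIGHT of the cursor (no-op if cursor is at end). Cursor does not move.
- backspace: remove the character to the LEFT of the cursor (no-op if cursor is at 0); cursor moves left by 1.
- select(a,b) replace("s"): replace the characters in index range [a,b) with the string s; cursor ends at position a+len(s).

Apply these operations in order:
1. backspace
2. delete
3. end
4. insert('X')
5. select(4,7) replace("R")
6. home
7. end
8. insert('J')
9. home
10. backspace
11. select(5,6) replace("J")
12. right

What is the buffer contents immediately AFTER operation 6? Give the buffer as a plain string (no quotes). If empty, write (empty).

After op 1 (backspace): buf='BLYUVCB' cursor=0
After op 2 (delete): buf='LYUVCB' cursor=0
After op 3 (end): buf='LYUVCB' cursor=6
After op 4 (insert('X')): buf='LYUVCBX' cursor=7
After op 5 (select(4,7) replace("R")): buf='LYUVR' cursor=5
After op 6 (home): buf='LYUVR' cursor=0

Answer: LYUVR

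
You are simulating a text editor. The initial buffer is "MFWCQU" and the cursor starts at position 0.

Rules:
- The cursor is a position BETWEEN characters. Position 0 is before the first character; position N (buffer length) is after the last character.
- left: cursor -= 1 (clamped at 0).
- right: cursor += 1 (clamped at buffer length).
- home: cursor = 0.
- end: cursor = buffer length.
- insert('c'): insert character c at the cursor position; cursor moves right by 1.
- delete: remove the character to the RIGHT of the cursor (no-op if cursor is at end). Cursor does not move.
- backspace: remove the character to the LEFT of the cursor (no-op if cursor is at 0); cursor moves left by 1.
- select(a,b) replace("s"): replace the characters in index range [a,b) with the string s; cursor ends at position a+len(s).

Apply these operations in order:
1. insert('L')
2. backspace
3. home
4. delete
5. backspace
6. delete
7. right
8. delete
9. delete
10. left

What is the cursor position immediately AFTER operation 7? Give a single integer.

Answer: 1

Derivation:
After op 1 (insert('L')): buf='LMFWCQU' cursor=1
After op 2 (backspace): buf='MFWCQU' cursor=0
After op 3 (home): buf='MFWCQU' cursor=0
After op 4 (delete): buf='FWCQU' cursor=0
After op 5 (backspace): buf='FWCQU' cursor=0
After op 6 (delete): buf='WCQU' cursor=0
After op 7 (right): buf='WCQU' cursor=1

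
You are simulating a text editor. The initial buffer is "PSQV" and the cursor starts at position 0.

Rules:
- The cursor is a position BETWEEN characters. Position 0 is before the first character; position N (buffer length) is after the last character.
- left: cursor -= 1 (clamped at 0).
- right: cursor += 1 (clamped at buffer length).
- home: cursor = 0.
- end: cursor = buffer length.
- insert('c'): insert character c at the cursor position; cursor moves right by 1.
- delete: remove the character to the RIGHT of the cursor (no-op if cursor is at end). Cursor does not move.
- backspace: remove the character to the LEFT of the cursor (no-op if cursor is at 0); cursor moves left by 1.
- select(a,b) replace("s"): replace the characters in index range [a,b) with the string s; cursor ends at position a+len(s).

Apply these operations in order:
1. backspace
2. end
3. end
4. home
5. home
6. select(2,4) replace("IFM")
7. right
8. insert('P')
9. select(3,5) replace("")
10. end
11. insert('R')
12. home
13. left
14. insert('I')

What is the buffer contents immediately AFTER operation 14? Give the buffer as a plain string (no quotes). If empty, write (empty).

After op 1 (backspace): buf='PSQV' cursor=0
After op 2 (end): buf='PSQV' cursor=4
After op 3 (end): buf='PSQV' cursor=4
After op 4 (home): buf='PSQV' cursor=0
After op 5 (home): buf='PSQV' cursor=0
After op 6 (select(2,4) replace("IFM")): buf='PSIFM' cursor=5
After op 7 (right): buf='PSIFM' cursor=5
After op 8 (insert('P')): buf='PSIFMP' cursor=6
After op 9 (select(3,5) replace("")): buf='PSIP' cursor=3
After op 10 (end): buf='PSIP' cursor=4
After op 11 (insert('R')): buf='PSIPR' cursor=5
After op 12 (home): buf='PSIPR' cursor=0
After op 13 (left): buf='PSIPR' cursor=0
After op 14 (insert('I')): buf='IPSIPR' cursor=1

Answer: IPSIPR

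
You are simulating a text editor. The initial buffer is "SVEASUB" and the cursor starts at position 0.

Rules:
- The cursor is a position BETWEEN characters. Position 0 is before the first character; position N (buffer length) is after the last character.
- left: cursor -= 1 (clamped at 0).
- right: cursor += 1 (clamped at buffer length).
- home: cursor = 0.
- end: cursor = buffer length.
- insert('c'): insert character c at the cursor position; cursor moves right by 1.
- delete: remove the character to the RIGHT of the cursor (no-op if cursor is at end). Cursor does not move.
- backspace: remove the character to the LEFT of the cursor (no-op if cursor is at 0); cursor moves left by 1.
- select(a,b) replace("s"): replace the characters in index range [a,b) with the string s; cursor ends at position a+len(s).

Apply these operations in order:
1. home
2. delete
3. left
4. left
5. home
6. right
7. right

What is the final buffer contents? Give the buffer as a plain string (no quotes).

Answer: VEASUB

Derivation:
After op 1 (home): buf='SVEASUB' cursor=0
After op 2 (delete): buf='VEASUB' cursor=0
After op 3 (left): buf='VEASUB' cursor=0
After op 4 (left): buf='VEASUB' cursor=0
After op 5 (home): buf='VEASUB' cursor=0
After op 6 (right): buf='VEASUB' cursor=1
After op 7 (right): buf='VEASUB' cursor=2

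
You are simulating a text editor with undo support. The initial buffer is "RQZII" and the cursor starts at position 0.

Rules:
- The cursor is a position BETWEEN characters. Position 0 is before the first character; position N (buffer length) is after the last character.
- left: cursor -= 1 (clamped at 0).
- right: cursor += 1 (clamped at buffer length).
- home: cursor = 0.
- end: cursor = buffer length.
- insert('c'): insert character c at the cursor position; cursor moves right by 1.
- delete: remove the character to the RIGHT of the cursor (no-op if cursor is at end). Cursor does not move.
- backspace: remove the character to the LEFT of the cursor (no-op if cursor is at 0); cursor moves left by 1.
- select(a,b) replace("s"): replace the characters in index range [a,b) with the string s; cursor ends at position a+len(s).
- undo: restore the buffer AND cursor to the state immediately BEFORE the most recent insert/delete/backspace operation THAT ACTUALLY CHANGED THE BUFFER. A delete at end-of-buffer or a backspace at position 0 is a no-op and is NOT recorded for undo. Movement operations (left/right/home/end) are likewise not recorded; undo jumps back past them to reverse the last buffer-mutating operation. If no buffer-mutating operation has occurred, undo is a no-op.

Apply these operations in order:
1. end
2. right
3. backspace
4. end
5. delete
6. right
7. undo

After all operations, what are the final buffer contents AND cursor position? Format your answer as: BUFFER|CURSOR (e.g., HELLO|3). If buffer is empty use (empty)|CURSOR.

After op 1 (end): buf='RQZII' cursor=5
After op 2 (right): buf='RQZII' cursor=5
After op 3 (backspace): buf='RQZI' cursor=4
After op 4 (end): buf='RQZI' cursor=4
After op 5 (delete): buf='RQZI' cursor=4
After op 6 (right): buf='RQZI' cursor=4
After op 7 (undo): buf='RQZII' cursor=5

Answer: RQZII|5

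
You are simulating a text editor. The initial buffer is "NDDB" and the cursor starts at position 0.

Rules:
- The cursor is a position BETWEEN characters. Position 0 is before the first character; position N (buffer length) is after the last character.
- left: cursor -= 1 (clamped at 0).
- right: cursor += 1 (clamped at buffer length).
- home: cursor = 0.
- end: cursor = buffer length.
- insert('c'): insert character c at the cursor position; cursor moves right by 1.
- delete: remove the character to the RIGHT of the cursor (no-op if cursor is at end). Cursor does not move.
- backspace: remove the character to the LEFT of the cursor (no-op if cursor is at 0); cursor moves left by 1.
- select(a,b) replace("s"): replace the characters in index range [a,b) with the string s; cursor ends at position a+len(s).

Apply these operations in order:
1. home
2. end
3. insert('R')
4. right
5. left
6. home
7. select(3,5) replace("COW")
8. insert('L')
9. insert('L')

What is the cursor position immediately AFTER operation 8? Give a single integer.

After op 1 (home): buf='NDDB' cursor=0
After op 2 (end): buf='NDDB' cursor=4
After op 3 (insert('R')): buf='NDDBR' cursor=5
After op 4 (right): buf='NDDBR' cursor=5
After op 5 (left): buf='NDDBR' cursor=4
After op 6 (home): buf='NDDBR' cursor=0
After op 7 (select(3,5) replace("COW")): buf='NDDCOW' cursor=6
After op 8 (insert('L')): buf='NDDCOWL' cursor=7

Answer: 7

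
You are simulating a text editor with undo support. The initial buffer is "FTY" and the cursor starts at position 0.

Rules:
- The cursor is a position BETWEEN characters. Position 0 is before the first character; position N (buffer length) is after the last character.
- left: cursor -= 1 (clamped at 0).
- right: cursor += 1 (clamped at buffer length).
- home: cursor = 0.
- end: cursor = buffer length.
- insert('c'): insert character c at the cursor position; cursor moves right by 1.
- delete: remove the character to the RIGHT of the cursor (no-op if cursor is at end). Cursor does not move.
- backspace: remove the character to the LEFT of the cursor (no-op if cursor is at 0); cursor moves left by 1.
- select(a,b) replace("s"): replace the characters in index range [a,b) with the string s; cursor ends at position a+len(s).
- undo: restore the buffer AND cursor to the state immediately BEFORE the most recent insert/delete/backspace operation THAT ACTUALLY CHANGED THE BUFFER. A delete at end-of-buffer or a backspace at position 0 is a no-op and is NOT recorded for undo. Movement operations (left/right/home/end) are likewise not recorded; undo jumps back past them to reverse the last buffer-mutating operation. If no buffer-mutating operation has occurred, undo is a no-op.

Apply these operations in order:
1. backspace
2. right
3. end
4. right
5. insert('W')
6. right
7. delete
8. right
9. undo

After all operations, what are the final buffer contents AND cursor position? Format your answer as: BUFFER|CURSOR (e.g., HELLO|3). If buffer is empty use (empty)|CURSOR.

After op 1 (backspace): buf='FTY' cursor=0
After op 2 (right): buf='FTY' cursor=1
After op 3 (end): buf='FTY' cursor=3
After op 4 (right): buf='FTY' cursor=3
After op 5 (insert('W')): buf='FTYW' cursor=4
After op 6 (right): buf='FTYW' cursor=4
After op 7 (delete): buf='FTYW' cursor=4
After op 8 (right): buf='FTYW' cursor=4
After op 9 (undo): buf='FTY' cursor=3

Answer: FTY|3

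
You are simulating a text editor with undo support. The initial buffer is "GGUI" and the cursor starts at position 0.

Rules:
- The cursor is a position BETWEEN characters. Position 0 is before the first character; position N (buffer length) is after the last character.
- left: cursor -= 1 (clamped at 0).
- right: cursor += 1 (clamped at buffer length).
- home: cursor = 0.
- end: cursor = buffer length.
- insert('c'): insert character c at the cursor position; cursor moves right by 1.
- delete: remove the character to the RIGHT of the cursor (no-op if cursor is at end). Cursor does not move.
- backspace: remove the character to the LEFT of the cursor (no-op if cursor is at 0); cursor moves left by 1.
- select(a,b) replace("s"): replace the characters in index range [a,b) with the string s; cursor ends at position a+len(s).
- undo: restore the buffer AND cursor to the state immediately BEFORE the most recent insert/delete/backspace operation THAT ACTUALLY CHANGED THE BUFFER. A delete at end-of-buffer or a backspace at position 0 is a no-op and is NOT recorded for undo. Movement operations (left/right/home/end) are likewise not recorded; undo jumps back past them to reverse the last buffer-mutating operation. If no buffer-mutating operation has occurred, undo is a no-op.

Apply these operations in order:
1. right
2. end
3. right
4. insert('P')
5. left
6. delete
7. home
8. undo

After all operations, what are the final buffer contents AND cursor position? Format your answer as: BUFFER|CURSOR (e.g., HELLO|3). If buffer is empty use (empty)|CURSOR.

Answer: GGUIP|4

Derivation:
After op 1 (right): buf='GGUI' cursor=1
After op 2 (end): buf='GGUI' cursor=4
After op 3 (right): buf='GGUI' cursor=4
After op 4 (insert('P')): buf='GGUIP' cursor=5
After op 5 (left): buf='GGUIP' cursor=4
After op 6 (delete): buf='GGUI' cursor=4
After op 7 (home): buf='GGUI' cursor=0
After op 8 (undo): buf='GGUIP' cursor=4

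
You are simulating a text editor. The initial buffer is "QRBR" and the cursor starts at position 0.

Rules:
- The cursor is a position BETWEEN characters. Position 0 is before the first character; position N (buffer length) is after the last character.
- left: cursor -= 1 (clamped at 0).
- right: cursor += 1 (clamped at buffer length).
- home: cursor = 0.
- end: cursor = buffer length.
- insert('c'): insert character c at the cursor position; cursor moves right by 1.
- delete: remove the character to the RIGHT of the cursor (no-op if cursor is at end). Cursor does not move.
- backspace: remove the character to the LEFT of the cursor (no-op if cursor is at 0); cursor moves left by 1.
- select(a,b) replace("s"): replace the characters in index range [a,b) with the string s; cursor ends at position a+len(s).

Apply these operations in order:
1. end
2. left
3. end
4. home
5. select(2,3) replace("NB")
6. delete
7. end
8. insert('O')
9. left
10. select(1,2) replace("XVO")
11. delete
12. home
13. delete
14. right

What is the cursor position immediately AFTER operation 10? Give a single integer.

Answer: 4

Derivation:
After op 1 (end): buf='QRBR' cursor=4
After op 2 (left): buf='QRBR' cursor=3
After op 3 (end): buf='QRBR' cursor=4
After op 4 (home): buf='QRBR' cursor=0
After op 5 (select(2,3) replace("NB")): buf='QRNBR' cursor=4
After op 6 (delete): buf='QRNB' cursor=4
After op 7 (end): buf='QRNB' cursor=4
After op 8 (insert('O')): buf='QRNBO' cursor=5
After op 9 (left): buf='QRNBO' cursor=4
After op 10 (select(1,2) replace("XVO")): buf='QXVONBO' cursor=4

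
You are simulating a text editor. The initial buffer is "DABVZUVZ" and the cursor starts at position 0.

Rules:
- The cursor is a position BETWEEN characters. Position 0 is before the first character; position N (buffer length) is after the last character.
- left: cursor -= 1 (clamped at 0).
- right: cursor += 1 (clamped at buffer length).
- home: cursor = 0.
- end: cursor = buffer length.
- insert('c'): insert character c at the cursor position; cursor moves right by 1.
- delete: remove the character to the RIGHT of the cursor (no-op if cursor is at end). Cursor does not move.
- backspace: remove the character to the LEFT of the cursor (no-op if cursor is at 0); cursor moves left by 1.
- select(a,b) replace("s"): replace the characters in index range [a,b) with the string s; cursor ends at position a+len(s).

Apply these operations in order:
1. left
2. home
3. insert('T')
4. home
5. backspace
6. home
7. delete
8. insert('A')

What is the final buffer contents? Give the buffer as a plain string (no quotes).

After op 1 (left): buf='DABVZUVZ' cursor=0
After op 2 (home): buf='DABVZUVZ' cursor=0
After op 3 (insert('T')): buf='TDABVZUVZ' cursor=1
After op 4 (home): buf='TDABVZUVZ' cursor=0
After op 5 (backspace): buf='TDABVZUVZ' cursor=0
After op 6 (home): buf='TDABVZUVZ' cursor=0
After op 7 (delete): buf='DABVZUVZ' cursor=0
After op 8 (insert('A')): buf='ADABVZUVZ' cursor=1

Answer: ADABVZUVZ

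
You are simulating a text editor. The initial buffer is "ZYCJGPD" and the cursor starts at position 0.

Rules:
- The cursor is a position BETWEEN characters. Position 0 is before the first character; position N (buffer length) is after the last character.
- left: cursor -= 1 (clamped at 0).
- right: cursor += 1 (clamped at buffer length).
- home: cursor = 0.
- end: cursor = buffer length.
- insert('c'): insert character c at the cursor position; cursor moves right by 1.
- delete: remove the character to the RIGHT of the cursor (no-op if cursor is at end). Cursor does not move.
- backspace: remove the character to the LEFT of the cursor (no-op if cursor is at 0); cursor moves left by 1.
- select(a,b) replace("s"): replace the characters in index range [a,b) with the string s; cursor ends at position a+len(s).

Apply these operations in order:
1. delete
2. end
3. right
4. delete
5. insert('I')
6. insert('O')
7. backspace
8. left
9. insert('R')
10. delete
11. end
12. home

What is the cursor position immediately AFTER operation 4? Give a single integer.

Answer: 6

Derivation:
After op 1 (delete): buf='YCJGPD' cursor=0
After op 2 (end): buf='YCJGPD' cursor=6
After op 3 (right): buf='YCJGPD' cursor=6
After op 4 (delete): buf='YCJGPD' cursor=6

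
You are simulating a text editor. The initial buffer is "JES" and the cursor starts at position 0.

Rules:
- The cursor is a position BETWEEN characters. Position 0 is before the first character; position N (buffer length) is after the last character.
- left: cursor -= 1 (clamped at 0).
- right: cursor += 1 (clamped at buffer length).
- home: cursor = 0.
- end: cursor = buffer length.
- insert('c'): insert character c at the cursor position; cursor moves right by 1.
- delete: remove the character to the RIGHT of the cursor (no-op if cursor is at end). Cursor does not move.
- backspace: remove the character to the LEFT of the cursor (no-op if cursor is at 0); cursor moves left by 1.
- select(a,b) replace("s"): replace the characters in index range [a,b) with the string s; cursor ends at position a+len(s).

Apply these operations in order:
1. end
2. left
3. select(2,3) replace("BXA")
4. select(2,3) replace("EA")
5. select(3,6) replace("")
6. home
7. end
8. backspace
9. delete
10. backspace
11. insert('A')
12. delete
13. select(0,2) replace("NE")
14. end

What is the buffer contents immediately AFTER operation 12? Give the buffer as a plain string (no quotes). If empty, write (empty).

Answer: JA

Derivation:
After op 1 (end): buf='JES' cursor=3
After op 2 (left): buf='JES' cursor=2
After op 3 (select(2,3) replace("BXA")): buf='JEBXA' cursor=5
After op 4 (select(2,3) replace("EA")): buf='JEEAXA' cursor=4
After op 5 (select(3,6) replace("")): buf='JEE' cursor=3
After op 6 (home): buf='JEE' cursor=0
After op 7 (end): buf='JEE' cursor=3
After op 8 (backspace): buf='JE' cursor=2
After op 9 (delete): buf='JE' cursor=2
After op 10 (backspace): buf='J' cursor=1
After op 11 (insert('A')): buf='JA' cursor=2
After op 12 (delete): buf='JA' cursor=2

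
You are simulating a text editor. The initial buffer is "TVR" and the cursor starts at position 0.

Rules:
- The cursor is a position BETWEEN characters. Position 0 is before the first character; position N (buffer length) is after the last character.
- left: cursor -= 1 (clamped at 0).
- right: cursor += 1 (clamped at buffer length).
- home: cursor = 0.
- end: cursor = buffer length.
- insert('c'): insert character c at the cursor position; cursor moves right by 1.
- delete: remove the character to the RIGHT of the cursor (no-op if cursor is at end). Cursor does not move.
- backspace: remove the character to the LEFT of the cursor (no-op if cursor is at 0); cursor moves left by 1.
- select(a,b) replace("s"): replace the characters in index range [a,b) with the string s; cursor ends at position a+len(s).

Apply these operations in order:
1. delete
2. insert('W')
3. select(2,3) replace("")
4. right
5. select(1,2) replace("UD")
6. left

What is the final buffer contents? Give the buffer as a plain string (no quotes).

Answer: WUD

Derivation:
After op 1 (delete): buf='VR' cursor=0
After op 2 (insert('W')): buf='WVR' cursor=1
After op 3 (select(2,3) replace("")): buf='WV' cursor=2
After op 4 (right): buf='WV' cursor=2
After op 5 (select(1,2) replace("UD")): buf='WUD' cursor=3
After op 6 (left): buf='WUD' cursor=2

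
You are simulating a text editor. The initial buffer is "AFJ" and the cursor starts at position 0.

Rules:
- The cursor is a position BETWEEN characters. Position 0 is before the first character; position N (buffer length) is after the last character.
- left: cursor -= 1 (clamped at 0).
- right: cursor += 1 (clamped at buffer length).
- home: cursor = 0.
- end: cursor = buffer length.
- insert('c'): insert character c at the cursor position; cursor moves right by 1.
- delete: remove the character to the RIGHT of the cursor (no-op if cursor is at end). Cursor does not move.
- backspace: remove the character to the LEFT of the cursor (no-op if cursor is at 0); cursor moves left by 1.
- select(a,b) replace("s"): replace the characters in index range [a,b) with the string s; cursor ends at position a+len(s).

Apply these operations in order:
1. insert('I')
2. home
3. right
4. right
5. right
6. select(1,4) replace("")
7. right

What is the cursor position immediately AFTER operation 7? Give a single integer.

After op 1 (insert('I')): buf='IAFJ' cursor=1
After op 2 (home): buf='IAFJ' cursor=0
After op 3 (right): buf='IAFJ' cursor=1
After op 4 (right): buf='IAFJ' cursor=2
After op 5 (right): buf='IAFJ' cursor=3
After op 6 (select(1,4) replace("")): buf='I' cursor=1
After op 7 (right): buf='I' cursor=1

Answer: 1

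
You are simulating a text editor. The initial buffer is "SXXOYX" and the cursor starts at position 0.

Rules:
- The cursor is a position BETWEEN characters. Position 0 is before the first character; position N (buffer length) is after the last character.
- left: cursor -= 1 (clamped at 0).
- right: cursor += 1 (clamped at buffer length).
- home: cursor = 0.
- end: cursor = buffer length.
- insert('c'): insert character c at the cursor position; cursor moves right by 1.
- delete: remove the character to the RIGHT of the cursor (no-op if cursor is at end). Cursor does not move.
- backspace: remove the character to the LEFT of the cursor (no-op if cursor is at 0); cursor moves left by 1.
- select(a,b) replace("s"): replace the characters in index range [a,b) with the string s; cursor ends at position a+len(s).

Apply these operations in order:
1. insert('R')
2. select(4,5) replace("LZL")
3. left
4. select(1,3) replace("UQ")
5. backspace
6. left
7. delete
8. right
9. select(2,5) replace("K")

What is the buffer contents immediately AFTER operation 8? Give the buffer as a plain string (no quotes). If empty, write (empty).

Answer: RXLZLYX

Derivation:
After op 1 (insert('R')): buf='RSXXOYX' cursor=1
After op 2 (select(4,5) replace("LZL")): buf='RSXXLZLYX' cursor=7
After op 3 (left): buf='RSXXLZLYX' cursor=6
After op 4 (select(1,3) replace("UQ")): buf='RUQXLZLYX' cursor=3
After op 5 (backspace): buf='RUXLZLYX' cursor=2
After op 6 (left): buf='RUXLZLYX' cursor=1
After op 7 (delete): buf='RXLZLYX' cursor=1
After op 8 (right): buf='RXLZLYX' cursor=2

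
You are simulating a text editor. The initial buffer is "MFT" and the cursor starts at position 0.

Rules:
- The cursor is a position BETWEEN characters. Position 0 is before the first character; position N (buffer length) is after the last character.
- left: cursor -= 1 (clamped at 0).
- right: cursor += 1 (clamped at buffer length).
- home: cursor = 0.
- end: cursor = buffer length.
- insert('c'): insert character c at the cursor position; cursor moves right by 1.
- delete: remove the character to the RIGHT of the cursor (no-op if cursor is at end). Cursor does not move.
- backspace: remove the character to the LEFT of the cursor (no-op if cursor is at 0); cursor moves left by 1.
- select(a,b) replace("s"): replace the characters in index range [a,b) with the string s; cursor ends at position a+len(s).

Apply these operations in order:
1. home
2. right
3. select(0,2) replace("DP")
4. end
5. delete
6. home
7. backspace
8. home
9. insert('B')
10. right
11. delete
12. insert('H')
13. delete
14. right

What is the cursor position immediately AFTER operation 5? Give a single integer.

Answer: 3

Derivation:
After op 1 (home): buf='MFT' cursor=0
After op 2 (right): buf='MFT' cursor=1
After op 3 (select(0,2) replace("DP")): buf='DPT' cursor=2
After op 4 (end): buf='DPT' cursor=3
After op 5 (delete): buf='DPT' cursor=3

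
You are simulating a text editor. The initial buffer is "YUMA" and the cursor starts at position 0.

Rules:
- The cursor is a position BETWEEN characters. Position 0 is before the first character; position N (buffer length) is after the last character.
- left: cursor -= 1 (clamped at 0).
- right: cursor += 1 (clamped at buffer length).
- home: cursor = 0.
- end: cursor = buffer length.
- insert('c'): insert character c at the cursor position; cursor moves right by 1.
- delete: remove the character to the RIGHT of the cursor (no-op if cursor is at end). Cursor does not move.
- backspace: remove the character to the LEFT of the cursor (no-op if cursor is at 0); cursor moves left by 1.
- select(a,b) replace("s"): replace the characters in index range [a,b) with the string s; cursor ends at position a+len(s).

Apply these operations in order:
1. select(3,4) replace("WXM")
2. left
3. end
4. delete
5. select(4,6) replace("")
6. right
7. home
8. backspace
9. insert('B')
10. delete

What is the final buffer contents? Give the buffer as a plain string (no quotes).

Answer: BUMW

Derivation:
After op 1 (select(3,4) replace("WXM")): buf='YUMWXM' cursor=6
After op 2 (left): buf='YUMWXM' cursor=5
After op 3 (end): buf='YUMWXM' cursor=6
After op 4 (delete): buf='YUMWXM' cursor=6
After op 5 (select(4,6) replace("")): buf='YUMW' cursor=4
After op 6 (right): buf='YUMW' cursor=4
After op 7 (home): buf='YUMW' cursor=0
After op 8 (backspace): buf='YUMW' cursor=0
After op 9 (insert('B')): buf='BYUMW' cursor=1
After op 10 (delete): buf='BUMW' cursor=1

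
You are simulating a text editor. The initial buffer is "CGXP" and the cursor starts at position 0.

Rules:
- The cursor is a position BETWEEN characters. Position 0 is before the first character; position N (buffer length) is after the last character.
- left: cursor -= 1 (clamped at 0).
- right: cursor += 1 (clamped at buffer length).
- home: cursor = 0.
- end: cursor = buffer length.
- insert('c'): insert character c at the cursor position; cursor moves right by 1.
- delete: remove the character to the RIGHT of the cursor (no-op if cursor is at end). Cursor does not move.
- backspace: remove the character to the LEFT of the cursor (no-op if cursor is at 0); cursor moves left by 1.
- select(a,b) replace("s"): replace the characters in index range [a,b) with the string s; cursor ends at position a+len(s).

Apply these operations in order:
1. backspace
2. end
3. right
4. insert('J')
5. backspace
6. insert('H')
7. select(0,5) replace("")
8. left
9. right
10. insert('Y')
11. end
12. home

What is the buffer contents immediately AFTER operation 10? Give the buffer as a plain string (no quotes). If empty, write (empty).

After op 1 (backspace): buf='CGXP' cursor=0
After op 2 (end): buf='CGXP' cursor=4
After op 3 (right): buf='CGXP' cursor=4
After op 4 (insert('J')): buf='CGXPJ' cursor=5
After op 5 (backspace): buf='CGXP' cursor=4
After op 6 (insert('H')): buf='CGXPH' cursor=5
After op 7 (select(0,5) replace("")): buf='(empty)' cursor=0
After op 8 (left): buf='(empty)' cursor=0
After op 9 (right): buf='(empty)' cursor=0
After op 10 (insert('Y')): buf='Y' cursor=1

Answer: Y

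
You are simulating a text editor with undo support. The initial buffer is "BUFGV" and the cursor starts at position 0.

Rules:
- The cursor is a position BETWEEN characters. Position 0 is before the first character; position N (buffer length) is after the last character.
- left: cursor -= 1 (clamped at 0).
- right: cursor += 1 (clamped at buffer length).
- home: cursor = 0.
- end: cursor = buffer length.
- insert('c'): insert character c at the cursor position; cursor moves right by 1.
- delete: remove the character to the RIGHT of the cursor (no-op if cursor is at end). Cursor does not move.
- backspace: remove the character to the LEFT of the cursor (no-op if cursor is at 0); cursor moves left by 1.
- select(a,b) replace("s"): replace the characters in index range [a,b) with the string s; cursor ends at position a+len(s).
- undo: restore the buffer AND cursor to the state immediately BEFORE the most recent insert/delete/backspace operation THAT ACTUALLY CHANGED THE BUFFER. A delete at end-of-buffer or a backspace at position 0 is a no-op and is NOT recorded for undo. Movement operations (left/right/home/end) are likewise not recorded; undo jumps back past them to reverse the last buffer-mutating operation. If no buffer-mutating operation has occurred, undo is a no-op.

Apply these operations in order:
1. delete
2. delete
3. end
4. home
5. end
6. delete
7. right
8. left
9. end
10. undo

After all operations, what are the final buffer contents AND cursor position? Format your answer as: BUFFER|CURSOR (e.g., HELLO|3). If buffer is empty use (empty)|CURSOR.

After op 1 (delete): buf='UFGV' cursor=0
After op 2 (delete): buf='FGV' cursor=0
After op 3 (end): buf='FGV' cursor=3
After op 4 (home): buf='FGV' cursor=0
After op 5 (end): buf='FGV' cursor=3
After op 6 (delete): buf='FGV' cursor=3
After op 7 (right): buf='FGV' cursor=3
After op 8 (left): buf='FGV' cursor=2
After op 9 (end): buf='FGV' cursor=3
After op 10 (undo): buf='UFGV' cursor=0

Answer: UFGV|0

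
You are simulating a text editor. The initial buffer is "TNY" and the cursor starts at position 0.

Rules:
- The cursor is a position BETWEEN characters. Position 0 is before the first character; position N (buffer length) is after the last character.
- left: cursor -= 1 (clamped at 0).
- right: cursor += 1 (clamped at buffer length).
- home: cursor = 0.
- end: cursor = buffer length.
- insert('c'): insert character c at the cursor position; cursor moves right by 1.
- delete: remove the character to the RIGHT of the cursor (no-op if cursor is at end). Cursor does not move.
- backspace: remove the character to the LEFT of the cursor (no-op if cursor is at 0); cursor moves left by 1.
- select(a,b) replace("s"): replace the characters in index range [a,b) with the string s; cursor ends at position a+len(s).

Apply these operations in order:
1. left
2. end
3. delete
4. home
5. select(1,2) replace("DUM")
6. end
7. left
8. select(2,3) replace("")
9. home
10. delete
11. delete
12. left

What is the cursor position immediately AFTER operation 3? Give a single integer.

After op 1 (left): buf='TNY' cursor=0
After op 2 (end): buf='TNY' cursor=3
After op 3 (delete): buf='TNY' cursor=3

Answer: 3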